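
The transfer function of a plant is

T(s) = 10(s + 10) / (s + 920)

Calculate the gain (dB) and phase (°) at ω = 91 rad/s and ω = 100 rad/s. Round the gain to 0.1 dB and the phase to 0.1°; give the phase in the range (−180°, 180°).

ω = 91: -0.1 dB, 78.1°; ω = 100: 0.7 dB, 78.1°

At s = jω = j91:
zero (s+10): 10 + j91 → |·| = √(10²+91²) = √8381 ≈ 91.548, ∠ = arctan(91/10) ≈ 83.73°
pole (s+920): 920 + j91 → |·| = √(920²+91²) = √854681 ≈ 924.49, ∠ = arctan(91/920) ≈ 5.65°
|T| = 10 · 91.548 / 924.49 ≈ 0.99025
Gain = 20 log₁₀(0.99025) ≈ -0.09 dB
∠T = 83.73° − 5.65° = 78.08°

At s = jω = j100:
zero (s+10): 10 + j100 → |·| = √(10²+100²) = √10100 ≈ 100.5, ∠ = arctan(100/10) ≈ 84.29°
pole (s+920): 920 + j100 → |·| = √(920²+100²) = √856400 ≈ 925.42, ∠ = arctan(100/920) ≈ 6.20°
|T| = 10 · 100.5 / 925.42 ≈ 1.086
Gain = 20 log₁₀(1.086) ≈ 0.72 dB
∠T = 84.29° − 6.20° = 78.09°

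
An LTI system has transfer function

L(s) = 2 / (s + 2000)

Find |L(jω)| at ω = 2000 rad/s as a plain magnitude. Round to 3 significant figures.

At s = jω = j2000:
pole (s+2000): 2000 + j2000 → |·| = √(2000²+2000²) = √8000000 ≈ 2828.4, ∠ = arctan(2000/2000) ≈ 45.00°
|L| = 2 / 2828.4 ≈ 0.00070711

0.000707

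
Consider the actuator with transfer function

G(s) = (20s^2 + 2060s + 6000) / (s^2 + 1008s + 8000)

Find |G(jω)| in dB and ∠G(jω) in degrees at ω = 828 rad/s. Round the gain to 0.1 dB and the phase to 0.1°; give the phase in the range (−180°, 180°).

Substitute s = j828:
Numerator: 20(j828)^2 + 2060(j828) + 6000 = -13705680 + j1705680
Denominator: (j828)^2 + 1008(j828) + 8000 = -677584 + j834624
|N| = √(13705680² + 1705680²) ≈ 1.3811e+07, ∠N ≈ 172.91°
|D| = √(677584² + 834624²) ≈ 1.075e+06, ∠D ≈ 129.07°
|G| = 1.3811e+07 / 1.075e+06 ≈ 12.847
Gain = 20 log₁₀(12.847) ≈ 22.18 dB
∠G = 172.91° − 129.07° = 43.84°

22.2 dB, 43.8°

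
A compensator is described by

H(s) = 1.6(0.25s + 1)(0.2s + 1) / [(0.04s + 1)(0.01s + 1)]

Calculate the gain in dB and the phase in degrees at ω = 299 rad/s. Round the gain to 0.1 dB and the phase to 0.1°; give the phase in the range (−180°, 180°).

45.5 dB, 21.5°

At ω = 299 rad/s:
zero (1 + j299·0.25) = 1 + j74.75 → |·| ≈ 74.757, ∠ ≈ 89.23°
zero (1 + j299·0.2) = 1 + j59.8 → |·| ≈ 59.808, ∠ ≈ 89.04°
pole (1 + j299·0.04) = 1 + j11.96 → |·| ≈ 12.002, ∠ ≈ 85.22°
pole (1 + j299·0.01) = 1 + j2.99 → |·| ≈ 3.1528, ∠ ≈ 71.51°
|H| = 1.6 · 74.757 · 59.808 / (12.002 · 3.1528) ≈ 189.05
Gain = 20 log₁₀(189.05) ≈ 45.53 dB
∠H = (89.23° + 89.04°) − (85.22° + 71.51°) = 21.54°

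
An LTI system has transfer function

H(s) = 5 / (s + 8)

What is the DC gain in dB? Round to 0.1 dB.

H(0) = 5 / 8 = 0.625
20 log₁₀(0.625) ≈ -4.08 dB

-4.1 dB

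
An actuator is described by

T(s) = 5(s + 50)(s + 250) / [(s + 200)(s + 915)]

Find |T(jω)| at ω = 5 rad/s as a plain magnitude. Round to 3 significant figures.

0.343

At s = jω = j5:
zero (s+50): 50 + j5 → |·| = √(50²+5²) = √2525 ≈ 50.249, ∠ = arctan(5/50) ≈ 5.71°
zero (s+250): 250 + j5 → |·| = √(250²+5²) = √62525 ≈ 250.05, ∠ = arctan(5/250) ≈ 1.15°
pole (s+200): 200 + j5 → |·| = √(200²+5²) = √40025 ≈ 200.06, ∠ = arctan(5/200) ≈ 1.43°
pole (s+915): 915 + j5 → |·| = √(915²+5²) = √837250 ≈ 915.01, ∠ = arctan(5/915) ≈ 0.31°
|T| = 5 · 12565 / 1.8306e+05 ≈ 0.34319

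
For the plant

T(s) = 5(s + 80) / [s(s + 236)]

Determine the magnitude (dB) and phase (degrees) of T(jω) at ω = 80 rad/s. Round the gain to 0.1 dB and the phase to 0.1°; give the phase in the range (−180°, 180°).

-30.9 dB, -63.7°

At s = jω = j80:
zero (s+80): 80 + j80 → |·| = √(80²+80²) = √12800 ≈ 113.14, ∠ = arctan(80/80) ≈ 45.00°
pole (s+236): 236 + j80 → |·| = √(236²+80²) = √62096 ≈ 249.19, ∠ = arctan(80/236) ≈ 18.73°
pole at origin: |s| = 80, ∠ = 90.00° (in denominator)
|T| = 5 · 113.14 / 19935 ≈ 0.028377
Gain = 20 log₁₀(0.028377) ≈ -30.94 dB
∠T = 45.00° − 108.73° = -63.73°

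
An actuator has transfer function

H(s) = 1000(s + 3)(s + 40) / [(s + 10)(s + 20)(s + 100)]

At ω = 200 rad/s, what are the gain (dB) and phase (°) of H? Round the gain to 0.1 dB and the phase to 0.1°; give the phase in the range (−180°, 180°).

At s = jω = j200:
zero (s+3): 3 + j200 → |·| = √(3²+200²) = √40009 ≈ 200.02, ∠ = arctan(200/3) ≈ 89.14°
zero (s+40): 40 + j200 → |·| = √(40²+200²) = √41600 ≈ 203.96, ∠ = arctan(200/40) ≈ 78.69°
pole (s+10): 10 + j200 → |·| = √(10²+200²) = √40100 ≈ 200.25, ∠ = arctan(200/10) ≈ 87.14°
pole (s+20): 20 + j200 → |·| = √(20²+200²) = √40400 ≈ 201, ∠ = arctan(200/20) ≈ 84.29°
pole (s+100): 100 + j200 → |·| = √(100²+200²) = √50000 ≈ 223.61, ∠ = arctan(200/100) ≈ 63.43°
|H| = 1000 · 40796 / 9.0004e+06 ≈ 4.5327
Gain = 20 log₁₀(4.5327) ≈ 13.13 dB
∠H = 167.83° − 234.86° = -67.03°

13.1 dB, -67.0°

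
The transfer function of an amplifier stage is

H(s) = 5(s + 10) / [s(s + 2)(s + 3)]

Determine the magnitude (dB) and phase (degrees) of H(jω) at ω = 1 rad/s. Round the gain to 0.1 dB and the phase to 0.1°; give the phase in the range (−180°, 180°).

17.0 dB, -129.3°

At s = jω = j1:
zero (s+10): 10 + j1 → |·| = √(10²+1²) = √101 ≈ 10.05, ∠ = arctan(1/10) ≈ 5.71°
pole (s+2): 2 + j1 → |·| = √(2²+1²) = √5 ≈ 2.2361, ∠ = arctan(1/2) ≈ 26.57°
pole (s+3): 3 + j1 → |·| = √(3²+1²) = √10 ≈ 3.1623, ∠ = arctan(1/3) ≈ 18.43°
pole at origin: |s| = 1, ∠ = 90.00° (in denominator)
|H| = 5 · 10.05 / 7.0712 ≈ 7.1063
Gain = 20 log₁₀(7.1063) ≈ 17.03 dB
∠H = 5.71° − 135.00° = -129.29°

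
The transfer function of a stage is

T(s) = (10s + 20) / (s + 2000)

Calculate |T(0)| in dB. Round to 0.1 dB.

T(0) = 20 / 2000 = 0.01
20 log₁₀(0.01) ≈ -40.00 dB

-40.0 dB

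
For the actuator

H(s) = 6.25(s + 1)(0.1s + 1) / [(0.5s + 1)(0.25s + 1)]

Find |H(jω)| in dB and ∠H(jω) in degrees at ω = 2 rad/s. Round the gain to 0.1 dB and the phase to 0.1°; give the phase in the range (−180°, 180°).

At ω = 2 rad/s:
zero (1 + j2·1) = 1 + j2 → |·| ≈ 2.2361, ∠ ≈ 63.43°
zero (1 + j2·0.1) = 1 + j0.2 → |·| ≈ 1.0198, ∠ ≈ 11.31°
pole (1 + j2·0.5) = 1 + j1 → |·| ≈ 1.4142, ∠ ≈ 45.00°
pole (1 + j2·0.25) = 1 + j0.5 → |·| ≈ 1.118, ∠ ≈ 26.57°
|H| = 6.25 · 2.2361 · 1.0198 / (1.4142 · 1.118) ≈ 9.0143
Gain = 20 log₁₀(9.0143) ≈ 19.10 dB
∠H = (63.43° + 11.31°) − (45.00° + 26.57°) = 3.17°

19.1 dB, 3.2°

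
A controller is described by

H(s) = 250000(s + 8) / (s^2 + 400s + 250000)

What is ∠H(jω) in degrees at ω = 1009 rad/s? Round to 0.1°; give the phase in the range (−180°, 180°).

At s = jω = j1009:
zero (s+8): 8 + j1009 → |·| = √(8²+1009²) = √1018145 ≈ 1009, ∠ = arctan(1009/8) ≈ 89.55°
quadratic: (j1009)² + 400·j1009 + 250000 = -768081 + j403600 → |·| ≈ 8.6766e+05, ∠ ≈ 152.28°
∠H = 89.55° − 152.28° = -62.73°

-62.7°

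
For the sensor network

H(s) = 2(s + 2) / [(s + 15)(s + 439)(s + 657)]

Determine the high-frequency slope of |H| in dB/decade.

Each pole contributes −20 dB/decade at high frequency; each zero contributes +20 dB/decade.
Net: 1 zero(s) − 3 pole(s) → -40 dB/decade.

-40 dB/decade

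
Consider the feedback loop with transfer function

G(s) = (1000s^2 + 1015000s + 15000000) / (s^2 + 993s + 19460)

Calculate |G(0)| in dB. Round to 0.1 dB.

G(0) = 15000000 / 19460 ≈ 770.81
20 log₁₀(770.81) ≈ 57.74 dB

57.7 dB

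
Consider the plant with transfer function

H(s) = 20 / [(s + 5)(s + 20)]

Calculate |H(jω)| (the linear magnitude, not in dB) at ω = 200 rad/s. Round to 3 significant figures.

At s = jω = j200:
pole (s+5): 5 + j200 → |·| = √(5²+200²) = √40025 ≈ 200.06, ∠ = arctan(200/5) ≈ 88.57°
pole (s+20): 20 + j200 → |·| = √(20²+200²) = √40400 ≈ 201, ∠ = arctan(200/20) ≈ 84.29°
|H| = 20 / 40212 ≈ 0.00049736

0.000497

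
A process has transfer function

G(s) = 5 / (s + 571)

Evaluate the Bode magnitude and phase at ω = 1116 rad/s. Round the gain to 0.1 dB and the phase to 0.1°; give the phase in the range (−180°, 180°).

At s = jω = j1116:
pole (s+571): 571 + j1116 → |·| = √(571²+1116²) = √1571497 ≈ 1253.6, ∠ = arctan(1116/571) ≈ 62.90°
|G| = 5 / 1253.6 ≈ 0.0039885
Gain = 20 log₁₀(0.0039885) ≈ -47.98 dB
∠G = 0.00° − 62.90° = -62.90°

-48.0 dB, -62.9°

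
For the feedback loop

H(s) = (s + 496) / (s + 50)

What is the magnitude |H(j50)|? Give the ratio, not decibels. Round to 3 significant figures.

Substitute s = j50:
Numerator: (j50) + 496 = 496 + j50
Denominator: (j50) + 50 = 50 + j50
|N| = √(496² + 50²) ≈ 498.51, ∠N ≈ 5.76°
|D| = √(50² + 50²) ≈ 70.711, ∠D ≈ 45.00°
|H| = 498.51 / 70.711 ≈ 7.05

7.05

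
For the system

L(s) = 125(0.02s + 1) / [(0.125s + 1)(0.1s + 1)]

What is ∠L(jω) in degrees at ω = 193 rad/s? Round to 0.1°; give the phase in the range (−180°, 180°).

-99.2°

At ω = 193 rad/s:
zero (1 + j193·0.02) = 1 + j3.86 → |·| ≈ 3.9874, ∠ ≈ 75.48°
pole (1 + j193·0.125) = 1 + j24.125 → |·| ≈ 24.146, ∠ ≈ 87.63°
pole (1 + j193·0.1) = 1 + j19.3 → |·| ≈ 19.326, ∠ ≈ 87.03°
∠L = (75.48°) − (87.63° + 87.03°) = -99.18°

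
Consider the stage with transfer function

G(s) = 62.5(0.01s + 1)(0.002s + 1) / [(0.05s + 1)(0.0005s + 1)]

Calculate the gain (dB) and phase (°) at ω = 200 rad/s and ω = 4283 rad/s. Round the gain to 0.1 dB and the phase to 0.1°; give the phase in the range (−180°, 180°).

At ω = 200 rad/s:
zero (1 + j200·0.01) = 1 + j2 → |·| ≈ 2.2361, ∠ ≈ 63.43°
zero (1 + j200·0.002) = 1 + j0.4 → |·| ≈ 1.077, ∠ ≈ 21.80°
pole (1 + j200·0.05) = 1 + j10 → |·| ≈ 10.05, ∠ ≈ 84.29°
pole (1 + j200·0.0005) = 1 + j0.1 → |·| ≈ 1.005, ∠ ≈ 5.71°
|G| = 62.5 · 2.2361 · 1.077 / (10.05 · 1.005) ≈ 14.902
Gain = 20 log₁₀(14.902) ≈ 23.46 dB
∠G = (63.43° + 21.80°) − (84.29° + 5.71°) = -4.77°

At ω = 4283 rad/s:
zero (1 + j4283·0.01) = 1 + j42.83 → |·| ≈ 42.842, ∠ ≈ 88.66°
zero (1 + j4283·0.002) = 1 + j8.566 → |·| ≈ 8.6242, ∠ ≈ 83.34°
pole (1 + j4283·0.05) = 1 + j214.15 → |·| ≈ 214.15, ∠ ≈ 89.73°
pole (1 + j4283·0.0005) = 1 + j2.1415 → |·| ≈ 2.3635, ∠ ≈ 64.97°
|G| = 62.5 · 42.842 · 8.6242 / (214.15 · 2.3635) ≈ 45.624
Gain = 20 log₁₀(45.624) ≈ 33.18 dB
∠G = (88.66° + 83.34°) − (89.73° + 64.97°) = 17.30°

ω = 200: 23.5 dB, -4.8°; ω = 4283: 33.2 dB, 17.3°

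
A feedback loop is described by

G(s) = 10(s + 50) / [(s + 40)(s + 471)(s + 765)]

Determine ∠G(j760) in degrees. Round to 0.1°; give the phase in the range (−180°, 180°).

-103.8°

At s = jω = j760:
zero (s+50): 50 + j760 → |·| = √(50²+760²) = √580100 ≈ 761.64, ∠ = arctan(760/50) ≈ 86.24°
pole (s+40): 40 + j760 → |·| = √(40²+760²) = √579200 ≈ 761.05, ∠ = arctan(760/40) ≈ 86.99°
pole (s+471): 471 + j760 → |·| = √(471²+760²) = √799441 ≈ 894.11, ∠ = arctan(760/471) ≈ 58.21°
pole (s+765): 765 + j760 → |·| = √(765²+760²) = √1162825 ≈ 1078.3, ∠ = arctan(760/765) ≈ 44.81°
∠G = 86.24° − 190.01° = -103.77°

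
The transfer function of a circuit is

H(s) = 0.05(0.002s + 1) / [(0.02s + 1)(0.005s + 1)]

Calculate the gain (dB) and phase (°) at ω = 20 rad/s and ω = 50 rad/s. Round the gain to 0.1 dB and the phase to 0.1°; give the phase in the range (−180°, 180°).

At ω = 20 rad/s:
zero (1 + j20·0.002) = 1 + j0.04 → |·| ≈ 1.0008, ∠ ≈ 2.29°
pole (1 + j20·0.02) = 1 + j0.4 → |·| ≈ 1.077, ∠ ≈ 21.80°
pole (1 + j20·0.005) = 1 + j0.1 → |·| ≈ 1.005, ∠ ≈ 5.71°
|H| = 0.05 · 1.0008 / (1.077 · 1.005) ≈ 0.046231
Gain = 20 log₁₀(0.046231) ≈ -26.70 dB
∠H = (2.29°) − (21.80° + 5.71°) = -25.22°

At ω = 50 rad/s:
zero (1 + j50·0.002) = 1 + j0.1 → |·| ≈ 1.005, ∠ ≈ 5.71°
pole (1 + j50·0.02) = 1 + j1 → |·| ≈ 1.4142, ∠ ≈ 45.00°
pole (1 + j50·0.005) = 1 + j0.25 → |·| ≈ 1.0308, ∠ ≈ 14.04°
|H| = 0.05 · 1.005 / (1.4142 · 1.0308) ≈ 0.034471
Gain = 20 log₁₀(0.034471) ≈ -29.25 dB
∠H = (5.71°) − (45.00° + 14.04°) = -53.33°

ω = 20: -26.7 dB, -25.2°; ω = 50: -29.3 dB, -53.3°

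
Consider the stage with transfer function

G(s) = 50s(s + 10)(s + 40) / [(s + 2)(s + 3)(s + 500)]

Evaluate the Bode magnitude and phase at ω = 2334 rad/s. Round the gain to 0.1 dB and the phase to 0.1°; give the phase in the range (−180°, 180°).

33.8 dB, 11.0°

At s = jω = j2334:
zero (s+10): 10 + j2334 → |·| = √(10²+2334²) = √5447656 ≈ 2334, ∠ = arctan(2334/10) ≈ 89.75°
zero (s+40): 40 + j2334 → |·| = √(40²+2334²) = √5449156 ≈ 2334.3, ∠ = arctan(2334/40) ≈ 89.02°
zero at origin: s = j2334 → |·| = 2334, ∠ = 90.00°
pole (s+2): 2 + j2334 → |·| = √(2²+2334²) = √5447560 ≈ 2334, ∠ = arctan(2334/2) ≈ 89.95°
pole (s+3): 3 + j2334 → |·| = √(3²+2334²) = √5447565 ≈ 2334, ∠ = arctan(2334/3) ≈ 89.93°
pole (s+500): 500 + j2334 → |·| = √(500²+2334²) = √5697556 ≈ 2387, ∠ = arctan(2334/500) ≈ 77.91°
|G| = 50 · 1.2716e+10 / 1.3003e+10 ≈ 48.896
Gain = 20 log₁₀(48.896) ≈ 33.79 dB
∠G = 268.77° − 257.79° = 10.98°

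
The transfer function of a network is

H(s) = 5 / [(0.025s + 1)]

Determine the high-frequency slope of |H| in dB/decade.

-20 dB/decade

Each pole contributes −20 dB/decade at high frequency; each zero contributes +20 dB/decade.
Net: 0 zero(s) − 1 pole(s) → -20 dB/decade.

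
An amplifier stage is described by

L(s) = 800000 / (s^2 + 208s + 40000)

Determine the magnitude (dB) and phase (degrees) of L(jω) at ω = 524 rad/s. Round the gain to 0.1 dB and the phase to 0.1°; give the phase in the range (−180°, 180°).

9.8 dB, -155.1°

At s = jω = j524:
quadratic: (j524)² + 208·j524 + 40000 = -234576 + j108992 → |·| ≈ 2.5866e+05, ∠ ≈ 155.08°
|L| = 800000 / 2.5866e+05 ≈ 3.0929
Gain = 20 log₁₀(3.0929) ≈ 9.81 dB
∠L = 0.00° − 155.08° = -155.08°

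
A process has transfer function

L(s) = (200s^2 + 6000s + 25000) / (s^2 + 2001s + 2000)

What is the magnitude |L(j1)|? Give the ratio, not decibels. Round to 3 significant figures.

Substitute s = j1:
Numerator: 200(j1)^2 + 6000(j1) + 25000 = 24800 + j6000
Denominator: (j1)^2 + 2001(j1) + 2000 = 1999 + j2001
|N| = √(24800² + 6000²) ≈ 25515, ∠N ≈ 13.60°
|D| = √(1999² + 2001²) ≈ 2828.4, ∠D ≈ 45.03°
|L| = 25515 / 2828.4 ≈ 9.021

9.02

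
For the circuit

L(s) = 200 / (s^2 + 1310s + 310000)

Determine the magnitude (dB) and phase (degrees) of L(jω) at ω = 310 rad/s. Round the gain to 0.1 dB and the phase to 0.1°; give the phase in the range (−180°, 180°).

Substitute s = j310:
Numerator: 200 = 200 + j0
Denominator: (j310)^2 + 1310(j310) + 310000 = 213900 + j406100
|N| = √(200² + 0²) ≈ 200, ∠N ≈ 0.00°
|D| = √(213900² + 406100²) ≈ 4.5899e+05, ∠D ≈ 62.22°
|L| = 200 / 4.5899e+05 ≈ 0.00043574
Gain = 20 log₁₀(0.00043574) ≈ -67.22 dB
∠L = 0.00° − 62.22° = -62.22°

-67.2 dB, -62.2°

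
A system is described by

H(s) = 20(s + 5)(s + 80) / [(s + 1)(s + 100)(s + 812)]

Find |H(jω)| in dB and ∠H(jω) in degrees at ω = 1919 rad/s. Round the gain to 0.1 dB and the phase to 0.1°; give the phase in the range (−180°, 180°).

At s = jω = j1919:
zero (s+5): 5 + j1919 → |·| = √(5²+1919²) = √3682586 ≈ 1919, ∠ = arctan(1919/5) ≈ 89.85°
zero (s+80): 80 + j1919 → |·| = √(80²+1919²) = √3688961 ≈ 1920.7, ∠ = arctan(1919/80) ≈ 87.61°
pole (s+1): 1 + j1919 → |·| = √(1²+1919²) = √3682562 ≈ 1919, ∠ = arctan(1919/1) ≈ 89.97°
pole (s+100): 100 + j1919 → |·| = √(100²+1919²) = √3692561 ≈ 1921.6, ∠ = arctan(1919/100) ≈ 87.02°
pole (s+812): 812 + j1919 → |·| = √(812²+1919²) = √4341905 ≈ 2083.7, ∠ = arctan(1919/812) ≈ 67.06°
|H| = 20 · 3.6858e+06 / 7.6837e+09 ≈ 0.0095938
Gain = 20 log₁₀(0.0095938) ≈ -40.36 dB
∠H = 177.46° − 244.05° = -66.59°

-40.4 dB, -66.6°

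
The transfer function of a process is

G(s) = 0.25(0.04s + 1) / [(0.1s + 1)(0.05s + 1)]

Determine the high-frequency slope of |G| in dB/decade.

-20 dB/decade

Each pole contributes −20 dB/decade at high frequency; each zero contributes +20 dB/decade.
Net: 1 zero(s) − 2 pole(s) → -20 dB/decade.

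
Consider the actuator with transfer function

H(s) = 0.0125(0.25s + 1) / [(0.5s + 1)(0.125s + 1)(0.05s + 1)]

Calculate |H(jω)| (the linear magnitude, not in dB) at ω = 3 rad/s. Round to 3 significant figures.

0.00803

At ω = 3 rad/s:
zero (1 + j3·0.25) = 1 + j0.75 → |·| ≈ 1.25, ∠ ≈ 36.87°
pole (1 + j3·0.5) = 1 + j1.5 → |·| ≈ 1.8028, ∠ ≈ 56.31°
pole (1 + j3·0.125) = 1 + j0.375 → |·| ≈ 1.068, ∠ ≈ 20.56°
pole (1 + j3·0.05) = 1 + j0.15 → |·| ≈ 1.0112, ∠ ≈ 8.53°
|H| = 0.0125 · 1.25 / (1.8028 · 1.068 · 1.0112) ≈ 0.0080254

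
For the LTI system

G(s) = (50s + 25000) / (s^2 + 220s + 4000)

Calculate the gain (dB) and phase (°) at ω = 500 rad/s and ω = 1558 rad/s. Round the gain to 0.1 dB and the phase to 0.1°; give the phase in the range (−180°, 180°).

ω = 500: -17.6 dB, -110.9°; ω = 1558: -29.5 dB, -99.7°

Substitute s = j500:
Numerator: 50(j500) + 25000 = 25000 + j25000
Denominator: (j500)^2 + 220(j500) + 4000 = -246000 + j110000
|N| = √(25000² + 25000²) ≈ 35355, ∠N ≈ 45.00°
|D| = √(246000² + 110000²) ≈ 2.6947e+05, ∠D ≈ 155.91°
|G| = 35355 / 2.6947e+05 ≈ 0.1312
Gain = 20 log₁₀(0.1312) ≈ -17.64 dB
∠G = 45.00° − 155.91° = -110.91°

Substitute s = j1558:
Numerator: 50(j1558) + 25000 = 25000 + j77900
Denominator: (j1558)^2 + 220(j1558) + 4000 = -2423364 + j342760
|N| = √(25000² + 77900²) ≈ 81813, ∠N ≈ 72.21°
|D| = √(2423364² + 342760²) ≈ 2.4475e+06, ∠D ≈ 171.95°
|G| = 81813 / 2.4475e+06 ≈ 0.033427
Gain = 20 log₁₀(0.033427) ≈ -29.52 dB
∠G = 72.21° − 171.95° = -99.74°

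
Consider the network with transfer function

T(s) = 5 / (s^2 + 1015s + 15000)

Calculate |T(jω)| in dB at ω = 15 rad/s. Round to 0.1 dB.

Substitute s = j15:
Numerator: 5 = 5 + j0
Denominator: (j15)^2 + 1015(j15) + 15000 = 14775 + j15225
|N| = √(5² + 0²) ≈ 5, ∠N ≈ 0.00°
|D| = √(14775² + 15225²) ≈ 21216, ∠D ≈ 45.86°
|T| = 5 / 21216 ≈ 0.00023567
Gain = 20 log₁₀(0.00023567) ≈ -72.55 dB

-72.6 dB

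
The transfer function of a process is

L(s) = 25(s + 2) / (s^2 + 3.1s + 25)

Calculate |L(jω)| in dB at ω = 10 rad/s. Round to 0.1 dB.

9.9 dB

At s = jω = j10:
zero (s+2): 2 + j10 → |·| = √(2²+10²) = √104 ≈ 10.198, ∠ = arctan(10/2) ≈ 78.69°
quadratic: (j10)² + 3.1·j10 + 25 = -75 + j31 → |·| ≈ 81.154, ∠ ≈ 157.54°
|L| = 25 · 10.198 / 81.154 ≈ 3.1416
Gain = 20 log₁₀(3.1416) ≈ 9.94 dB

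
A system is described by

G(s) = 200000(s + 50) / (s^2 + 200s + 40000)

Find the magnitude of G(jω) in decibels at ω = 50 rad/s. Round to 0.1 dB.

51.2 dB

At s = jω = j50:
zero (s+50): 50 + j50 → |·| = √(50²+50²) = √5000 ≈ 70.711, ∠ = arctan(50/50) ≈ 45.00°
quadratic: (j50)² + 200·j50 + 40000 = 37500 + j10000 → |·| ≈ 38810, ∠ ≈ 14.93°
|G| = 200000 · 70.711 / 38810 ≈ 364.4
Gain = 20 log₁₀(364.4) ≈ 51.23 dB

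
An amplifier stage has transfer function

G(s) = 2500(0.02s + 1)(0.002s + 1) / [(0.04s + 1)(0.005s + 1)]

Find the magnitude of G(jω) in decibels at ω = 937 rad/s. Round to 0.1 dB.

At ω = 937 rad/s:
zero (1 + j937·0.02) = 1 + j18.74 → |·| ≈ 18.767, ∠ ≈ 86.95°
zero (1 + j937·0.002) = 1 + j1.874 → |·| ≈ 2.1241, ∠ ≈ 61.91°
pole (1 + j937·0.04) = 1 + j37.48 → |·| ≈ 37.493, ∠ ≈ 88.47°
pole (1 + j937·0.005) = 1 + j4.685 → |·| ≈ 4.7905, ∠ ≈ 77.95°
|G| = 2500 · 18.767 · 2.1241 / (37.493 · 4.7905) ≈ 554.85
Gain = 20 log₁₀(554.85) ≈ 54.88 dB

54.9 dB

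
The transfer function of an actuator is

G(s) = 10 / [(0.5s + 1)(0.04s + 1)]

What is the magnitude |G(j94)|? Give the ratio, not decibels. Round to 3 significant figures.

At ω = 94 rad/s:
pole (1 + j94·0.5) = 1 + j47 → |·| ≈ 47.011, ∠ ≈ 88.78°
pole (1 + j94·0.04) = 1 + j3.76 → |·| ≈ 3.8907, ∠ ≈ 75.11°
|G| = 10 · 1 / (47.011 · 3.8907) ≈ 0.054673

0.0547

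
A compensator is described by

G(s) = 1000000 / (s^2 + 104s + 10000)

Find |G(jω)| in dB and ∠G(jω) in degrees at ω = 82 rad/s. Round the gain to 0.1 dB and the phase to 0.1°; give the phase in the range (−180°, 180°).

40.8 dB, -69.0°

At s = jω = j82:
quadratic: (j82)² + 104·j82 + 10000 = 3276 + j8528 → |·| ≈ 9135.6, ∠ ≈ 68.99°
|G| = 1000000 / 9135.6 ≈ 109.46
Gain = 20 log₁₀(109.46) ≈ 40.79 dB
∠G = 0.00° − 68.99° = -68.99°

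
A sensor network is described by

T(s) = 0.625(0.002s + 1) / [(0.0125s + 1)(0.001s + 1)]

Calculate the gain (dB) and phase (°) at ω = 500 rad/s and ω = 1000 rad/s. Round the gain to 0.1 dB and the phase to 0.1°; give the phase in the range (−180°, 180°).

At ω = 500 rad/s:
zero (1 + j500·0.002) = 1 + j1 → |·| ≈ 1.4142, ∠ ≈ 45.00°
pole (1 + j500·0.0125) = 1 + j6.25 → |·| ≈ 6.3295, ∠ ≈ 80.91°
pole (1 + j500·0.001) = 1 + j0.5 → |·| ≈ 1.118, ∠ ≈ 26.57°
|T| = 0.625 · 1.4142 / (6.3295 · 1.118) ≈ 0.1249
Gain = 20 log₁₀(0.1249) ≈ -18.07 dB
∠T = (45.00°) − (80.91° + 26.57°) = -62.48°

At ω = 1000 rad/s:
zero (1 + j1000·0.002) = 1 + j2 → |·| ≈ 2.2361, ∠ ≈ 63.43°
pole (1 + j1000·0.0125) = 1 + j12.5 → |·| ≈ 12.54, ∠ ≈ 85.43°
pole (1 + j1000·0.001) = 1 + j1 → |·| ≈ 1.4142, ∠ ≈ 45.00°
|T| = 0.625 · 2.2361 / (12.54 · 1.4142) ≈ 0.078807
Gain = 20 log₁₀(0.078807) ≈ -22.07 dB
∠T = (63.43°) − (85.43° + 45.00°) = -67.00°

ω = 500: -18.1 dB, -62.5°; ω = 1000: -22.1 dB, -67.0°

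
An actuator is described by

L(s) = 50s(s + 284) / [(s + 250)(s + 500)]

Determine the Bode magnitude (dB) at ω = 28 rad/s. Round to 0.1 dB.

10.0 dB

At s = jω = j28:
zero (s+284): 284 + j28 → |·| = √(284²+28²) = √81440 ≈ 285.38, ∠ = arctan(28/284) ≈ 5.63°
zero at origin: s = j28 → |·| = 28, ∠ = 90.00°
pole (s+250): 250 + j28 → |·| = √(250²+28²) = √63284 ≈ 251.56, ∠ = arctan(28/250) ≈ 6.39°
pole (s+500): 500 + j28 → |·| = √(500²+28²) = √250784 ≈ 500.78, ∠ = arctan(28/500) ≈ 3.21°
|L| = 50 · 7990.6 / 1.2598e+05 ≈ 3.1714
Gain = 20 log₁₀(3.1714) ≈ 10.03 dB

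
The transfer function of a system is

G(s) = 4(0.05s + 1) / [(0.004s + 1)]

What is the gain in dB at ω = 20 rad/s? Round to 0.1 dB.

At ω = 20 rad/s:
zero (1 + j20·0.05) = 1 + j1 → |·| ≈ 1.4142, ∠ ≈ 45.00°
pole (1 + j20·0.004) = 1 + j0.08 → |·| ≈ 1.0032, ∠ ≈ 4.57°
|G| = 4 · 1.4142 / (1.0032) ≈ 5.6388
Gain = 20 log₁₀(5.6388) ≈ 15.02 dB

15.0 dB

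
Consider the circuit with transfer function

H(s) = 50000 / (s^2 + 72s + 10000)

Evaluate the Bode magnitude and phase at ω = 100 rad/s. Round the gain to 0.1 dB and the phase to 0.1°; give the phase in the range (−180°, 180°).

16.8 dB, -90.0°

At s = jω = j100:
quadratic: (j100)² + 72·j100 + 10000 = 0 + j7200 → |·| ≈ 7200, ∠ ≈ 90.00°
|H| = 50000 / 7200 ≈ 6.9444
Gain = 20 log₁₀(6.9444) ≈ 16.83 dB
∠H = 0.00° − 90.00° = -90.00°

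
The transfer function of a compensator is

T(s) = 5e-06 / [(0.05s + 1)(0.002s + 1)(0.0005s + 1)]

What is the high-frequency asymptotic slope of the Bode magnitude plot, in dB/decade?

-60 dB/decade

Each pole contributes −20 dB/decade at high frequency; each zero contributes +20 dB/decade.
Net: 0 zero(s) − 3 pole(s) → -60 dB/decade.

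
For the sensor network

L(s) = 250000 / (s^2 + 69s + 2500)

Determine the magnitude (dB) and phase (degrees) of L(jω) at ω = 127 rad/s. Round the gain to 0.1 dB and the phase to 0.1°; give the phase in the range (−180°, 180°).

23.8 dB, -147.3°

At s = jω = j127:
quadratic: (j127)² + 69·j127 + 2500 = -13629 + j8763 → |·| ≈ 16203, ∠ ≈ 147.26°
|L| = 250000 / 16203 ≈ 15.429
Gain = 20 log₁₀(15.429) ≈ 23.77 dB
∠L = 0.00° − 147.26° = -147.26°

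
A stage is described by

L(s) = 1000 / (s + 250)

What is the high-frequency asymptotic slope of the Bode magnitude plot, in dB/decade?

-20 dB/decade

Each pole contributes −20 dB/decade at high frequency; each zero contributes +20 dB/decade.
Net: 0 zero(s) − 1 pole(s) → -20 dB/decade.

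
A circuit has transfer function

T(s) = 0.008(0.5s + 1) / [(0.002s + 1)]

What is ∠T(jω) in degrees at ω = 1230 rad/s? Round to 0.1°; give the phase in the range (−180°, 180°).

At ω = 1230 rad/s:
zero (1 + j1230·0.5) = 1 + j615 → |·| ≈ 615, ∠ ≈ 89.91°
pole (1 + j1230·0.002) = 1 + j2.46 → |·| ≈ 2.6555, ∠ ≈ 67.88°
∠T = (89.91°) − (67.88°) = 22.03°

22.0°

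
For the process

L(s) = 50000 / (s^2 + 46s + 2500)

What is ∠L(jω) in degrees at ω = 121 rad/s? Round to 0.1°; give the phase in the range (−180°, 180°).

-155.4°

At s = jω = j121:
quadratic: (j121)² + 46·j121 + 2500 = -12141 + j5566 → |·| ≈ 13356, ∠ ≈ 155.37°
∠L = 0.00° − 155.37° = -155.37°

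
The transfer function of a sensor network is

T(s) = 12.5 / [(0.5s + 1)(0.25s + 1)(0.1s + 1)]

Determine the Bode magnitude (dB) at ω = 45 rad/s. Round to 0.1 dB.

At ω = 45 rad/s:
pole (1 + j45·0.5) = 1 + j22.5 → |·| ≈ 22.522, ∠ ≈ 87.46°
pole (1 + j45·0.25) = 1 + j11.25 → |·| ≈ 11.294, ∠ ≈ 84.92°
pole (1 + j45·0.1) = 1 + j4.5 → |·| ≈ 4.6098, ∠ ≈ 77.47°
|T| = 12.5 · 1 / (22.522 · 11.294 · 4.6098) ≈ 0.01066
Gain = 20 log₁₀(0.01066) ≈ -39.44 dB

-39.4 dB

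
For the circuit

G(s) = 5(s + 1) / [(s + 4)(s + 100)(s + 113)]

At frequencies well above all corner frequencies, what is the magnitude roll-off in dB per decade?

Each pole contributes −20 dB/decade at high frequency; each zero contributes +20 dB/decade.
Net: 1 zero(s) − 3 pole(s) → -40 dB/decade.

-40 dB/decade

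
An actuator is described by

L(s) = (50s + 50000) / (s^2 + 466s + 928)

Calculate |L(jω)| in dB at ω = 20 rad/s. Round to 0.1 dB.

Substitute s = j20:
Numerator: 50(j20) + 50000 = 50000 + j1000
Denominator: (j20)^2 + 466(j20) + 928 = 528 + j9320
|N| = √(50000² + 1000²) ≈ 50010, ∠N ≈ 1.15°
|D| = √(528² + 9320²) ≈ 9334.9, ∠D ≈ 86.76°
|L| = 50010 / 9334.9 ≈ 5.3573
Gain = 20 log₁₀(5.3573) ≈ 14.58 dB

14.6 dB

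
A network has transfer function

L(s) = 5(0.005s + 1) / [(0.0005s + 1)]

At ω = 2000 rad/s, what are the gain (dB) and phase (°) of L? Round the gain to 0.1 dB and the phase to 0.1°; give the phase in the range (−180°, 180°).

31.0 dB, 39.3°

At ω = 2000 rad/s:
zero (1 + j2000·0.005) = 1 + j10 → |·| ≈ 10.05, ∠ ≈ 84.29°
pole (1 + j2000·0.0005) = 1 + j1 → |·| ≈ 1.4142, ∠ ≈ 45.00°
|L| = 5 · 10.05 / (1.4142) ≈ 35.532
Gain = 20 log₁₀(35.532) ≈ 31.01 dB
∠L = (84.29°) − (45.00°) = 39.29°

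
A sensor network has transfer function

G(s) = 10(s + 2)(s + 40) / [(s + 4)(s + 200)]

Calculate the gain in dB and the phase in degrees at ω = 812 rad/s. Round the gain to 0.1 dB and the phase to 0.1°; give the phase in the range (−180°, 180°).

At s = jω = j812:
zero (s+2): 2 + j812 → |·| = √(2²+812²) = √659348 ≈ 812, ∠ = arctan(812/2) ≈ 89.86°
zero (s+40): 40 + j812 → |·| = √(40²+812²) = √660944 ≈ 812.98, ∠ = arctan(812/40) ≈ 87.18°
pole (s+4): 4 + j812 → |·| = √(4²+812²) = √659360 ≈ 812.01, ∠ = arctan(812/4) ≈ 89.72°
pole (s+200): 200 + j812 → |·| = √(200²+812²) = √699344 ≈ 836.27, ∠ = arctan(812/200) ≈ 76.16°
|G| = 10 · 6.6014e+05 / 6.7906e+05 ≈ 9.7214
Gain = 20 log₁₀(9.7214) ≈ 19.75 dB
∠G = 177.04° − 165.88° = 11.16°

19.8 dB, 11.2°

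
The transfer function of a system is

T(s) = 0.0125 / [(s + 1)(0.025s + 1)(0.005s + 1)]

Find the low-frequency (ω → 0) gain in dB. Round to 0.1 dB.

-38.1 dB

T(0) = 0.0125 · 1 / 1 = 0.0125
20 log₁₀(0.0125) ≈ -38.06 dB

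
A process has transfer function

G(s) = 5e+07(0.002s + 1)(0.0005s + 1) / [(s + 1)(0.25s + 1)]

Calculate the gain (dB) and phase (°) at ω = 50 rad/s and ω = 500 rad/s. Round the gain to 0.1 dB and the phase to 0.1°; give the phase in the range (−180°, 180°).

At ω = 50 rad/s:
zero (1 + j50·0.002) = 1 + j0.1 → |·| ≈ 1.005, ∠ ≈ 5.71°
zero (1 + j50·0.0005) = 1 + j0.025 → |·| ≈ 1.0003, ∠ ≈ 1.43°
pole (1 + j50·1) = 1 + j50 → |·| ≈ 50.01, ∠ ≈ 88.85°
pole (1 + j50·0.25) = 1 + j12.5 → |·| ≈ 12.54, ∠ ≈ 85.43°
|G| = 5e+07 · 1.005 · 1.0003 / (50.01 · 12.54) ≈ 80152
Gain = 20 log₁₀(80152) ≈ 98.08 dB
∠G = (5.71° + 1.43°) − (88.85° + 85.43°) = -167.14°

At ω = 500 rad/s:
zero (1 + j500·0.002) = 1 + j1 → |·| ≈ 1.4142, ∠ ≈ 45.00°
zero (1 + j500·0.0005) = 1 + j0.25 → |·| ≈ 1.0308, ∠ ≈ 14.04°
pole (1 + j500·1) = 1 + j500 → |·| ≈ 500, ∠ ≈ 89.89°
pole (1 + j500·0.25) = 1 + j125 → |·| ≈ 125, ∠ ≈ 89.54°
|G| = 5e+07 · 1.4142 · 1.0308 / (500 · 125) ≈ 1166.2
Gain = 20 log₁₀(1166.2) ≈ 61.34 dB
∠G = (45.00° + 14.04°) − (89.89° + 89.54°) = -120.39°

ω = 50: 98.1 dB, -167.1°; ω = 500: 61.3 dB, -120.4°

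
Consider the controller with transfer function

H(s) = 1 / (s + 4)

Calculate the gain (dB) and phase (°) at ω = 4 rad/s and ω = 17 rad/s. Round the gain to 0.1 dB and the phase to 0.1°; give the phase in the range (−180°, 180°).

ω = 4: -15.1 dB, -45.0°; ω = 17: -24.8 dB, -76.8°

At s = jω = j4:
pole (s+4): 4 + j4 → |·| = √(4²+4²) = √32 ≈ 5.6569, ∠ = arctan(4/4) ≈ 45.00°
|H| = 1 / 5.6569 ≈ 0.17678
Gain = 20 log₁₀(0.17678) ≈ -15.05 dB
∠H = 0.00° − 45.00° = -45.00°

At s = jω = j17:
pole (s+4): 4 + j17 → |·| = √(4²+17²) = √305 ≈ 17.464, ∠ = arctan(17/4) ≈ 76.76°
|H| = 1 / 17.464 ≈ 0.057261
Gain = 20 log₁₀(0.057261) ≈ -24.84 dB
∠H = 0.00° − 76.76° = -76.76°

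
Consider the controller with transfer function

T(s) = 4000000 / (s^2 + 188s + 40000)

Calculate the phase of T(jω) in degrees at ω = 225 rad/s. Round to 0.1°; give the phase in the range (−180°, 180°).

At s = jω = j225:
quadratic: (j225)² + 188·j225 + 40000 = -10625 + j42300 → |·| ≈ 43614, ∠ ≈ 104.10°
∠T = 0.00° − 104.10° = -104.10°

-104.1°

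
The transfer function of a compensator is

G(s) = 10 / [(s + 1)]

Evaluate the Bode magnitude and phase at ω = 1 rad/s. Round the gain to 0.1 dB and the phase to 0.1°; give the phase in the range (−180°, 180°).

17.0 dB, -45.0°

At ω = 1 rad/s:
pole (1 + j1·1) = 1 + j1 → |·| ≈ 1.4142, ∠ ≈ 45.00°
|G| = 10 · 1 / (1.4142) ≈ 7.0711
Gain = 20 log₁₀(7.0711) ≈ 16.99 dB
∠G = (0°) − (45.00°) = -45.00°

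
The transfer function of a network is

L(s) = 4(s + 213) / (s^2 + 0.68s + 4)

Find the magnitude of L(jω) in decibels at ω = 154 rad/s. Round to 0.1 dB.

At s = jω = j154:
zero (s+213): 213 + j154 → |·| = √(213²+154²) = √69085 ≈ 262.84, ∠ = arctan(154/213) ≈ 35.87°
quadratic: (j154)² + 0.68·j154 + 4 = -23712 + j104.72 → |·| ≈ 23712, ∠ ≈ 179.75°
|L| = 4 · 262.84 / 23712 ≈ 0.044339
Gain = 20 log₁₀(0.044339) ≈ -27.06 dB

-27.1 dB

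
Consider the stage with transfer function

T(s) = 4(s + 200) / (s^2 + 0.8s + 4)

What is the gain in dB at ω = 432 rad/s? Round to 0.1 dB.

-39.8 dB

At s = jω = j432:
zero (s+200): 200 + j432 → |·| = √(200²+432²) = √226624 ≈ 476.05, ∠ = arctan(432/200) ≈ 65.16°
quadratic: (j432)² + 0.8·j432 + 4 = -186620 + j345.6 → |·| ≈ 1.8662e+05, ∠ ≈ 179.89°
|T| = 4 · 476.05 / 1.8662e+05 ≈ 0.010204
Gain = 20 log₁₀(0.010204) ≈ -39.82 dB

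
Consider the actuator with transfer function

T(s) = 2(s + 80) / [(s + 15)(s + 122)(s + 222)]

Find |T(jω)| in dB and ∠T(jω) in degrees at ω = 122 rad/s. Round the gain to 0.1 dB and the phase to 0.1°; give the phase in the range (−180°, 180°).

At s = jω = j122:
zero (s+80): 80 + j122 → |·| = √(80²+122²) = √21284 ≈ 145.89, ∠ = arctan(122/80) ≈ 56.75°
pole (s+15): 15 + j122 → |·| = √(15²+122²) = √15109 ≈ 122.92, ∠ = arctan(122/15) ≈ 82.99°
pole (s+122): 122 + j122 → |·| = √(122²+122²) = √29768 ≈ 172.53, ∠ = arctan(122/122) ≈ 45.00°
pole (s+222): 222 + j122 → |·| = √(222²+122²) = √64168 ≈ 253.31, ∠ = arctan(122/222) ≈ 28.79°
|T| = 2 · 145.89 / 5.372e+06 ≈ 5.4315e-05
Gain = 20 log₁₀(5.4315e-05) ≈ -85.30 dB
∠T = 56.75° − 156.78° = -100.03°

-85.3 dB, -100.0°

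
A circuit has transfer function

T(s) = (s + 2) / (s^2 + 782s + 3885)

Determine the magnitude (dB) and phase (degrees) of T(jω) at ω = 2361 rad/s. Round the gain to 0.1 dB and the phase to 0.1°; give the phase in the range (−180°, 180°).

-67.9 dB, -71.7°

Substitute s = j2361:
Numerator: (j2361) + 2 = 2 + j2361
Denominator: (j2361)^2 + 782(j2361) + 3885 = -5570436 + j1846302
|N| = √(2² + 2361²) ≈ 2361, ∠N ≈ 89.95°
|D| = √(5570436² + 1846302²) ≈ 5.8684e+06, ∠D ≈ 161.66°
|T| = 2361 / 5.8684e+06 ≈ 0.00040232
Gain = 20 log₁₀(0.00040232) ≈ -67.91 dB
∠T = 89.95° − 161.66° = -71.71°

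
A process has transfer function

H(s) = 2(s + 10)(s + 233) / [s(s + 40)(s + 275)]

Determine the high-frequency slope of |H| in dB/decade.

-20 dB/decade

Each pole contributes −20 dB/decade at high frequency; each zero contributes +20 dB/decade.
Net: 2 zero(s) − 3 pole(s) → -20 dB/decade.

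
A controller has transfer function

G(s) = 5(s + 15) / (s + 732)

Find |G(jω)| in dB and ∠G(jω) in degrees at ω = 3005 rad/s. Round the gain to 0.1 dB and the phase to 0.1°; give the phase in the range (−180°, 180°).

At s = jω = j3005:
zero (s+15): 15 + j3005 → |·| = √(15²+3005²) = √9030250 ≈ 3005, ∠ = arctan(3005/15) ≈ 89.71°
pole (s+732): 732 + j3005 → |·| = √(732²+3005²) = √9565849 ≈ 3092.9, ∠ = arctan(3005/732) ≈ 76.31°
|G| = 5 · 3005 / 3092.9 ≈ 4.8579
Gain = 20 log₁₀(4.8579) ≈ 13.73 dB
∠G = 89.71° − 76.31° = 13.40°

13.7 dB, 13.4°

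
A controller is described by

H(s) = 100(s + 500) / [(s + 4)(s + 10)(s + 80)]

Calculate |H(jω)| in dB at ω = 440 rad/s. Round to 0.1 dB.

At s = jω = j440:
zero (s+500): 500 + j440 → |·| = √(500²+440²) = √443600 ≈ 666.03, ∠ = arctan(440/500) ≈ 41.35°
pole (s+4): 4 + j440 → |·| = √(4²+440²) = √193616 ≈ 440.02, ∠ = arctan(440/4) ≈ 89.48°
pole (s+10): 10 + j440 → |·| = √(10²+440²) = √193700 ≈ 440.11, ∠ = arctan(440/10) ≈ 88.70°
pole (s+80): 80 + j440 → |·| = √(80²+440²) = √200000 ≈ 447.21, ∠ = arctan(440/80) ≈ 79.70°
|H| = 100 · 666.03 / 8.6605e+07 ≈ 0.00076904
Gain = 20 log₁₀(0.00076904) ≈ -62.28 dB

-62.3 dB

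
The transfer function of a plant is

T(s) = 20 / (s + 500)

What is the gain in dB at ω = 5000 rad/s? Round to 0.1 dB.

Substitute s = j5000:
Numerator: 20 = 20 + j0
Denominator: (j5000) + 500 = 500 + j5000
|N| = √(20² + 0²) ≈ 20, ∠N ≈ 0.00°
|D| = √(500² + 5000²) ≈ 5024.9, ∠D ≈ 84.29°
|T| = 20 / 5024.9 ≈ 0.0039802
Gain = 20 log₁₀(0.0039802) ≈ -48.00 dB

-48.0 dB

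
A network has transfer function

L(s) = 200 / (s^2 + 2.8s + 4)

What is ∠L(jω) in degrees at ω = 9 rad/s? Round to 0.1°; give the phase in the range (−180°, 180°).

At s = jω = j9:
quadratic: (j9)² + 2.8·j9 + 4 = -77 + j25.2 → |·| ≈ 81.019, ∠ ≈ 161.88°
∠L = 0.00° − 161.88° = -161.88°

-161.9°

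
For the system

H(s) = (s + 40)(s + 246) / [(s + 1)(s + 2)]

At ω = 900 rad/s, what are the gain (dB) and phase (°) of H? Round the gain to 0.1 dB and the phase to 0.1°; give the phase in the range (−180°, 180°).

At s = jω = j900:
zero (s+40): 40 + j900 → |·| = √(40²+900²) = √811600 ≈ 900.89, ∠ = arctan(900/40) ≈ 87.46°
zero (s+246): 246 + j900 → |·| = √(246²+900²) = √870516 ≈ 933.01, ∠ = arctan(900/246) ≈ 74.71°
pole (s+1): 1 + j900 → |·| = √(1²+900²) = √810001 ≈ 900, ∠ = arctan(900/1) ≈ 89.94°
pole (s+2): 2 + j900 → |·| = √(2²+900²) = √810004 ≈ 900, ∠ = arctan(900/2) ≈ 89.87°
|H| = 1 · 8.4054e+05 / 8.1e+05 ≈ 1.0377
Gain = 20 log₁₀(1.0377) ≈ 0.32 dB
∠H = 162.17° − 179.81° = -17.64°

0.3 dB, -17.6°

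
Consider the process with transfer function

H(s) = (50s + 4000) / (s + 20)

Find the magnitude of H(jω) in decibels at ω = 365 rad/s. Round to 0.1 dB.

Substitute s = j365:
Numerator: 50(j365) + 4000 = 4000 + j18250
Denominator: (j365) + 20 = 20 + j365
|N| = √(4000² + 18250²) ≈ 18683, ∠N ≈ 77.64°
|D| = √(20² + 365²) ≈ 365.55, ∠D ≈ 86.86°
|H| = 18683 / 365.55 ≈ 51.109
Gain = 20 log₁₀(51.109) ≈ 34.17 dB

34.2 dB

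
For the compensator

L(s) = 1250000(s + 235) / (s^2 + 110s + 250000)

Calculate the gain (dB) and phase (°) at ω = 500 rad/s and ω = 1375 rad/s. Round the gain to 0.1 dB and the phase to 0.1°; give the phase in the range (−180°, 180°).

At s = jω = j500:
zero (s+235): 235 + j500 → |·| = √(235²+500²) = √305225 ≈ 552.47, ∠ = arctan(500/235) ≈ 64.83°
quadratic: (j500)² + 110·j500 + 250000 = 0 + j55000 → |·| ≈ 55000, ∠ ≈ 90.00°
|L| = 1250000 · 552.47 / 55000 ≈ 12556
Gain = 20 log₁₀(12556) ≈ 81.98 dB
∠L = 64.83° − 90.00° = -25.17°

At s = jω = j1375:
zero (s+235): 235 + j1375 → |·| = √(235²+1375²) = √1945850 ≈ 1394.9, ∠ = arctan(1375/235) ≈ 80.30°
quadratic: (j1375)² + 110·j1375 + 250000 = -1640625 + j151250 → |·| ≈ 1.6476e+06, ∠ ≈ 174.73°
|L| = 1250000 · 1394.9 / 1.6476e+06 ≈ 1058.3
Gain = 20 log₁₀(1058.3) ≈ 60.49 dB
∠L = 80.30° − 174.73° = -94.43°

ω = 500: 82.0 dB, -25.2°; ω = 1375: 60.5 dB, -94.4°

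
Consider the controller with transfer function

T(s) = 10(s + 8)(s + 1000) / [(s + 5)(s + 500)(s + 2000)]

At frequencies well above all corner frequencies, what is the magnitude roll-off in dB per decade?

-20 dB/decade

Each pole contributes −20 dB/decade at high frequency; each zero contributes +20 dB/decade.
Net: 2 zero(s) − 3 pole(s) → -20 dB/decade.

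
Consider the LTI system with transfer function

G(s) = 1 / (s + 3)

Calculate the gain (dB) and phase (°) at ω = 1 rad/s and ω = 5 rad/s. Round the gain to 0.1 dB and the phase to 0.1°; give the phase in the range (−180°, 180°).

ω = 1: -10.0 dB, -18.4°; ω = 5: -15.3 dB, -59.0°

At s = jω = j1:
pole (s+3): 3 + j1 → |·| = √(3²+1²) = √10 ≈ 3.1623, ∠ = arctan(1/3) ≈ 18.43°
|G| = 1 / 3.1623 ≈ 0.31623
Gain = 20 log₁₀(0.31623) ≈ -10.00 dB
∠G = 0.00° − 18.43° = -18.43°

At s = jω = j5:
pole (s+3): 3 + j5 → |·| = √(3²+5²) = √34 ≈ 5.831, ∠ = arctan(5/3) ≈ 59.04°
|G| = 1 / 5.831 ≈ 0.1715
Gain = 20 log₁₀(0.1715) ≈ -15.31 dB
∠G = 0.00° − 59.04° = -59.04°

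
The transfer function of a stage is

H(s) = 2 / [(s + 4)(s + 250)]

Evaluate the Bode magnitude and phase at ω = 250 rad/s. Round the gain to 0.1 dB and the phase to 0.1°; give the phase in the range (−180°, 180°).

-92.9 dB, -134.1°

At s = jω = j250:
pole (s+4): 4 + j250 → |·| = √(4²+250²) = √62516 ≈ 250.03, ∠ = arctan(250/4) ≈ 89.08°
pole (s+250): 250 + j250 → |·| = √(250²+250²) = √125000 ≈ 353.55, ∠ = arctan(250/250) ≈ 45.00°
|H| = 2 / 88398 ≈ 2.2625e-05
Gain = 20 log₁₀(2.2625e-05) ≈ -92.91 dB
∠H = 0.00° − 134.08° = -134.08°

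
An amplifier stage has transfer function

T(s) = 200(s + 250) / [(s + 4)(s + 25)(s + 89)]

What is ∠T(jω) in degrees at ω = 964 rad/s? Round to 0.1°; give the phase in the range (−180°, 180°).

At s = jω = j964:
zero (s+250): 250 + j964 → |·| = √(250²+964²) = √991796 ≈ 995.89, ∠ = arctan(964/250) ≈ 75.46°
pole (s+4): 4 + j964 → |·| = √(4²+964²) = √929312 ≈ 964.01, ∠ = arctan(964/4) ≈ 89.76°
pole (s+25): 25 + j964 → |·| = √(25²+964²) = √929921 ≈ 964.32, ∠ = arctan(964/25) ≈ 88.51°
pole (s+89): 89 + j964 → |·| = √(89²+964²) = √937217 ≈ 968.1, ∠ = arctan(964/89) ≈ 84.73°
∠T = 75.46° − 263.00° = -187.54° ≡ 172.46° (principal value)

172.5°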